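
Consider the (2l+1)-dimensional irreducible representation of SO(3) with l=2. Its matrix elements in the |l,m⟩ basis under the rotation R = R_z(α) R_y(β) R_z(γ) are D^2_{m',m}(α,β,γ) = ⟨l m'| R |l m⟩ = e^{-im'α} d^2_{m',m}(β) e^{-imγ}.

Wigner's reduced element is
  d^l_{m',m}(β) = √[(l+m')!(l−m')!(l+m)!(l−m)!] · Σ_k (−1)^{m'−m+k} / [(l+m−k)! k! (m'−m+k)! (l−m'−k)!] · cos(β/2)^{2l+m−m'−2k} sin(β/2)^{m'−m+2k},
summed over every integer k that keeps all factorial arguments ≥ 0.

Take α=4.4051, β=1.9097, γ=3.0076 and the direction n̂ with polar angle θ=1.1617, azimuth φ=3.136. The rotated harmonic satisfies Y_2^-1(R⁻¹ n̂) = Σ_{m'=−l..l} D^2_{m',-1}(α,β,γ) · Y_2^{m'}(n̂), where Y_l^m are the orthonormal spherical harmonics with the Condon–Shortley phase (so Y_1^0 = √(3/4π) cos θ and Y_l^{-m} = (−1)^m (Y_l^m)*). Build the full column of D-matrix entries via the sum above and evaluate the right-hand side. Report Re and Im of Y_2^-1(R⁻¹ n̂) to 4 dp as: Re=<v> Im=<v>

Need the full column D^2_{m',-1} for m'=−2..2 at α=4.4051, β=1.9097, γ=3.0076.
cos(β/2)=0.577731, sin(β/2)=0.816227
d^2_{-2,-1}: single k=1 term ⇒ +0.314788;  D = +0.230634-0.214242i
d^2_{-1,-1}: k∈[0..1] ⇒ +0.111405 -0.667106 = -0.555701;  D = -0.237339-0.502468i
d^2_{0,-1}: k∈[0..1] ⇒ -0.385535 +0.769546 = +0.384011;  D = -0.380568+0.051301i
d^2_{1,-1}: k∈[0..1] ⇒ +0.667106 -0.443858 = +0.223248;  D = +0.038495-0.219904i
d^2_{2,-1}: single k=0 term ⇒ -0.628331;  D = -0.557157-0.290477i
Y_2^{m'}(θ=1.1617,φ=3.136) and Σ D·Y over m':
  (+0.2306-0.2142i)·(+0.3251+0.0036i)  (-0.2373-0.5025i)·(-0.2819-0.0016i)  (-0.3806+0.0513i)·(-0.1657+0.0000i)  (+0.0385-0.2199i)·(+0.2819-0.0016i)  (-0.5572-0.2905i)·(+0.3251-0.0036i)
Y_2^-1(R⁻¹ n̂) = +0.033241-0.089756i

Re=0.0332 Im=-0.0898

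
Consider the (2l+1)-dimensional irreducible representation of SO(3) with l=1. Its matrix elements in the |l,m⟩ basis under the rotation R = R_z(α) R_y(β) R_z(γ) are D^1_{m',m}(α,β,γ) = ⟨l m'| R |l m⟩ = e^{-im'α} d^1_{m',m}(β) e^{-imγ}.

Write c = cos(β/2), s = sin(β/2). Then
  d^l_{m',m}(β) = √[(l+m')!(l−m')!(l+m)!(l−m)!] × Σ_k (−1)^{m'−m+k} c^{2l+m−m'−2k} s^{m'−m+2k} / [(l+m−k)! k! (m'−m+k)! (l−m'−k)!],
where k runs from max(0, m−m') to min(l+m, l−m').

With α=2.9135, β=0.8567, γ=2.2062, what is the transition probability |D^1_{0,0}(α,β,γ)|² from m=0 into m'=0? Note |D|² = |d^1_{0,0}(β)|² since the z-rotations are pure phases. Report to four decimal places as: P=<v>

D^1_{0,0}(2.9135,0.8567,2.2062) = e^{-i·0·2.9135}·d^1_{0,0}(0.8567)·e^{-i·0·2.2062}. Compute d first:
Half-angle: c=0.909652, s=0.415370. N=√(1·1·1·1)=1.000000
The bounds max(0,m−m')=0 and min(l+m,l−m')=1 give 2 terms
  k=0: (−1)^0·1.0000/(1)·0.9097^2·0.4154^0 = +0.827467
  k=1: (−1)^1·1.0000/(1)·0.9097^0·0.4154^2 = -0.172533
d^1_{0,0}(0.8567) = +0.827467 -0.172533 = +0.654935
|D^1_{0,0}|² = |d^1_{0,0}(β)|² = (+0.654935)² = 0.428940 (the z-rotation phases have unit modulus)

P=0.4289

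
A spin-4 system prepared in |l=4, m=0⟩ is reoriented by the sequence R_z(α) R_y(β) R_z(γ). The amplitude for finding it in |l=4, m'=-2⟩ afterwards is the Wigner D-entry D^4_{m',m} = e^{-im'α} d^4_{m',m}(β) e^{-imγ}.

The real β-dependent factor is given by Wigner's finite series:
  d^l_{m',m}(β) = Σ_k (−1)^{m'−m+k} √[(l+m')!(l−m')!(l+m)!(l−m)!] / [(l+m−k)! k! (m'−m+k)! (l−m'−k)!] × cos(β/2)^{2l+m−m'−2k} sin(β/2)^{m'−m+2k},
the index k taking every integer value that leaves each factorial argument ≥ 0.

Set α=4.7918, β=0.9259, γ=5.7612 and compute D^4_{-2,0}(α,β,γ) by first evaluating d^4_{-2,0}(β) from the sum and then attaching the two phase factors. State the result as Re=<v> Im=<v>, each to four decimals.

First d^4_{-2,0}(β=0.9259), then the phase factors e^{-i(-2)α} and e^{-i(0)γ}:
With c≡cos(β/2)=0.894739 and s≡sin(β/2)=0.446590, N=[2·720·24·24]^{1/2}=910.735966
Admissible k: 2..4 (factorial args all ≥0)
  k=2: (−1)^0·910.7360/(96)·0.8947^6·0.4466^2 = +0.970770
  k=3: (−1)^1·910.7360/(36)·0.8947^4·0.4466^4 = -0.644925
  k=4: (−1)^2·910.7360/(96)·0.8947^2·0.4466^6 = +0.060251
d^4_{-2,0}(0.9259) = +0.970770 -0.644925 +0.060251 = +0.386096
Phases: e^{-i·(-2)·4.7918}=-0.987414-0.158155i, e^{-i·(0)·5.7612}=+1.000000+0.000000i ⇒ D=-0.381236-0.061063i

Re=-0.3812 Im=-0.0611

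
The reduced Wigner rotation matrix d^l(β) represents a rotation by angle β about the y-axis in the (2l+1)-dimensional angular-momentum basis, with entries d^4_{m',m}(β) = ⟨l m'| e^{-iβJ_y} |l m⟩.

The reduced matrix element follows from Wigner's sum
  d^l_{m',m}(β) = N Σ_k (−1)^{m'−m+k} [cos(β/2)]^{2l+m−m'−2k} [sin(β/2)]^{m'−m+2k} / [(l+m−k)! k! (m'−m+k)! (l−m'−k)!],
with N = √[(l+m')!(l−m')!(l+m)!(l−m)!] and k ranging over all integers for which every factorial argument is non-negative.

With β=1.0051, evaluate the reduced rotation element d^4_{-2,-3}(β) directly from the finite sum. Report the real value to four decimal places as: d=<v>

d=-0.0671

d^4_{-2,-3}(β=1.0051) via Wigner's sum:
Half-angle: c=0.876357, s=0.481662. N=√(2·720·1·5040)=2693.993318
k∈{0,1} keeps every argument non-negative
  k=0: (−1)^1·2693.9933/(720)·0.8764^7·0.4817^1 = -0.715442
  k=1: (−1)^2·2693.9933/(240)·0.8764^5·0.4817^3 = +0.648362
d^4_{-2,-3}(1.0051) = -0.715442 +0.648362 = -0.067080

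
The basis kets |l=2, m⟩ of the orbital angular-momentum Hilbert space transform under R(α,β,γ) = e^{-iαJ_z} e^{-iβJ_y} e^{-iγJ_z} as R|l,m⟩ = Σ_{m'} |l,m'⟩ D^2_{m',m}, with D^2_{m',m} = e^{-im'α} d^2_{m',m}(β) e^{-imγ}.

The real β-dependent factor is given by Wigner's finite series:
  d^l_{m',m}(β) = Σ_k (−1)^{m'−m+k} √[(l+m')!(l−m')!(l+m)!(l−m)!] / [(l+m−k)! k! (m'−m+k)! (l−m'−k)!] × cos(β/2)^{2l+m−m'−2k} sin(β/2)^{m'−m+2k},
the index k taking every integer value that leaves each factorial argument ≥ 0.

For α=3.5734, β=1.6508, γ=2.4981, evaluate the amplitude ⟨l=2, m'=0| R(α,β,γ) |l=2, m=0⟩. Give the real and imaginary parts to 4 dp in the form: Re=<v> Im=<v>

Split into d^2_{0,0}(β=1.6508) × two z-phases.
c=cos(1.6508/2)=0.678263, s=sin(1.6508/2)=0.734819; N=√[2·2·2·2]=4.000000
k: max(0,(0)−(0))=0 … min(2+(0),2−(0))=2
  k=0: (−1)^0·4.0000/(4)·0.6783^4·0.7348^0 = +0.211638
  k=1: (−1)^1·4.0000/(1)·0.6783^2·0.7348^2 = -0.993613
  k=2: (−1)^2·4.0000/(4)·0.6783^0·0.7348^4 = +0.291556
d^2_{0,0}(1.6508) = +0.211638 -0.993613 +0.291556 = -0.490420
Phases: e^{-i·(0)·3.5734}=+1.000000+0.000000i, e^{-i·(0)·2.4981}=+1.000000+0.000000i ⇒ D=-0.490420+0.000000i

Re=-0.4904 Im=0.0000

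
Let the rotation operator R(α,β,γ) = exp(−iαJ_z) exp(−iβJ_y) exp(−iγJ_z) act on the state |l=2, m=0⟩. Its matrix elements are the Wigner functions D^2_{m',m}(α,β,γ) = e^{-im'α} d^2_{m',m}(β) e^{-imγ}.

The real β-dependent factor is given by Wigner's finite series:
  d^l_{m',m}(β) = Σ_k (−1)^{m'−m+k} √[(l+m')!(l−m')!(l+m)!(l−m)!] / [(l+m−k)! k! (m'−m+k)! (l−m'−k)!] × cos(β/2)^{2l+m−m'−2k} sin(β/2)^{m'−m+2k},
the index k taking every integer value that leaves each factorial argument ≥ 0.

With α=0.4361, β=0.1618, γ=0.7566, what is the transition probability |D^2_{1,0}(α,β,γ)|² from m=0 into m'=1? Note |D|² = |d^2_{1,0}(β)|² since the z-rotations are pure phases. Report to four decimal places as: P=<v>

D^2_{1,0}(0.4361,0.1618,0.7566) = e^{-i·1·0.4361}·d^2_{1,0}(0.1618)·e^{-i·0·0.7566}. Compute d first:
c=cos(0.1618/2)=0.996729, s=sin(0.1618/2)=0.080812; N=√[6·1·2·2]=4.898979
The bounds max(0,m−m')=0 and min(l+m,l−m')=1 give 2 terms
  k=0: (−1)^1·4.8990/(2)·0.9967^3·0.0808^1 = -0.196012
  k=1: (−1)^2·4.8990/(2)·0.9967^1·0.0808^3 = +0.001288
d^2_{1,0}(0.1618) = -0.196012 +0.001288 = -0.194723
|D^2_{1,0}|² = |d^2_{1,0}(β)|² = (-0.194723)² = 0.037917 (the z-rotation phases have unit modulus)

P=0.0379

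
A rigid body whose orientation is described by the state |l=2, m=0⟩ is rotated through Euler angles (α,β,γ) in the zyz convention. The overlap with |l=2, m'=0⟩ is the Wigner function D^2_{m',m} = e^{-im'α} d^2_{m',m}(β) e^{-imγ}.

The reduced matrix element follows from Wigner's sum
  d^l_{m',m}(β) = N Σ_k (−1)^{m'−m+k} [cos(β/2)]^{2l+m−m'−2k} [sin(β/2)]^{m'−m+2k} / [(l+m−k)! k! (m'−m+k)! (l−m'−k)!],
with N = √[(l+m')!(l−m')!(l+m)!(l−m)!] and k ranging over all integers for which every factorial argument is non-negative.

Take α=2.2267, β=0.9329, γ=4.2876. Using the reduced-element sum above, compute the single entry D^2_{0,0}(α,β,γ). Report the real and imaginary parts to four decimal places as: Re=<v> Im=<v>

Re=0.0319 Im=0.0000

Split into d^2_{0,0}(β=0.9329) × two z-phases.
With c≡cos(β/2)=0.893170 and s≡sin(β/2)=0.449718, N=[2·2·2·2]^{1/2}=4.000000
k∈{0,1,2} keeps every argument non-negative
  k=0: (−1)^0·4.0000/(4)·0.8932^4·0.4497^0 = +0.636410
  k=1: (−1)^1·4.0000/(1)·0.8932^2·0.4497^2 = -0.645372
  k=2: (−1)^2·4.0000/(4)·0.8932^0·0.4497^4 = +0.040904
d^2_{0,0}(0.9329) = +0.636410 -0.645372 +0.040904 = +0.031942
D = (+1.000000+0.000000i)·(+0.031942)·(+1.000000+0.000000i) = +0.031942+0.000000i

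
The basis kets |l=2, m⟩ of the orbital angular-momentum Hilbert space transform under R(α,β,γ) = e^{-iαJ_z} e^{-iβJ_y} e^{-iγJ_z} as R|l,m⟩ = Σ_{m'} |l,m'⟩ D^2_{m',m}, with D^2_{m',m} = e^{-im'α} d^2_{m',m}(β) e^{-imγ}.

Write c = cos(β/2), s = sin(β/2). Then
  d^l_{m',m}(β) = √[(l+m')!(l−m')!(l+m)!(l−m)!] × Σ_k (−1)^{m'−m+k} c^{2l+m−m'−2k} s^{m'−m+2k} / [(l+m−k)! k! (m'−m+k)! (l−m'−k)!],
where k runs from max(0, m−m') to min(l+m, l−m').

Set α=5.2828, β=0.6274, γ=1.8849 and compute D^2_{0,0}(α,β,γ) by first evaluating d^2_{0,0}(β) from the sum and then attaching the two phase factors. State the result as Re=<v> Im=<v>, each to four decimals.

First d^2_{0,0}(β=0.6274), then the phase factors e^{-i(0)α} and e^{-i(0)γ}:
With c≡cos(β/2)=0.951198 and s≡sin(β/2)=0.308580, N=[2·2·2·2]^{1/2}=4.000000
Admissible k: 0..2 (factorial args all ≥0)
  k=0: (−1)^0·4.0000/(4)·0.9512^4·0.3086^0 = +0.818624
  k=1: (−1)^1·4.0000/(1)·0.9512^2·0.3086^2 = -0.344618
  k=2: (−1)^2·4.0000/(4)·0.9512^0·0.3086^4 = +0.009067
d^2_{0,0}(0.6274) = +0.818624 -0.344618 +0.009067 = +0.483073
Attach z-rotation phases: D = e^{-i(0)(5.2828)}·(+0.483073)·e^{-i(0)(1.8849)} = +0.483073+0.000000i

Re=0.4831 Im=0.0000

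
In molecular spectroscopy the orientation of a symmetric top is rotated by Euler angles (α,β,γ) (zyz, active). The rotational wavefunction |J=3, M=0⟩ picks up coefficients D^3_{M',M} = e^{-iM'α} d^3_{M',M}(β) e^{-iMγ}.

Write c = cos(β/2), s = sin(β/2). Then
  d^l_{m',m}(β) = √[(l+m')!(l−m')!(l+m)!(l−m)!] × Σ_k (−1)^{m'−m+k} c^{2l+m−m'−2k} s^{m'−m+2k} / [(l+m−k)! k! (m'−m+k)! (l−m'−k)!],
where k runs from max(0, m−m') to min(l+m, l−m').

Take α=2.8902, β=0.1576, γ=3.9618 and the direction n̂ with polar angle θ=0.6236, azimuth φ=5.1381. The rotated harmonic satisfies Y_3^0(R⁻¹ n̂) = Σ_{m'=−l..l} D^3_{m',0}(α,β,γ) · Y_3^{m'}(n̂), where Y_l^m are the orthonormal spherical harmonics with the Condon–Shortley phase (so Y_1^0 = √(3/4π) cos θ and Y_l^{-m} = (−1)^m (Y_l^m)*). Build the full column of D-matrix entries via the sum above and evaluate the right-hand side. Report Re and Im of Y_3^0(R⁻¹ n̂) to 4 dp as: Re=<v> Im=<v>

Re=-0.0639 Im=0.0000

Need the full column D^3_{m',0} for m'=−3..3 at α=2.8902, β=0.1576, γ=3.9618.
cos(β/2)=0.996897, sin(β/2)=0.078718
d^3_{-3,0}: single k=3 term ⇒ +0.002161;  D = -0.001575+0.001480i
d^3_{-2,0}: k∈[2..3] ⇒ +0.033521 -0.000209 = +0.033312;  D = +0.029189-0.016052i
d^3_{-1,0}: k∈[1..3] ⇒ +0.268484 -0.005022 +0.000010 = +0.263472;  D = -0.255191+0.065540i
d^3_{0,0}: k∈[0..3] ⇒ +0.981525 -0.055080 +0.000343 -0.000000 = +0.926788;  D = +0.926788+0.000000i
d^3_{1,0}: k∈[0..2] ⇒ -0.268484 +0.005022 -0.000010 = -0.263472;  D = +0.255191+0.065540i
d^3_{2,0}: k∈[0..1] ⇒ +0.033521 -0.000209 = +0.033312;  D = +0.029189+0.016052i
d^3_{3,0}: single k=0 term ⇒ -0.002161;  D = +0.001575+0.001480i
Y_3^{m'}(θ=0.6236,φ=5.1381) and Σ D·Y over m':
  (-0.0016+0.0015i)·(-0.0795-0.0240i)  (+0.0292-0.0161i)·(-0.1864+0.2128i)  (-0.2552+0.0655i)·(+0.1789+0.3945i)  (+0.9268+0.0000i)·(+0.0894+0.0000i)  (+0.2552+0.0655i)·(-0.1789+0.3945i)  (+0.0292+0.0161i)·(-0.1864-0.2128i)  (+0.0016+0.0015i)·(+0.0795-0.0240i)
Y_3^0(R⁻¹ n̂) = -0.063913+0.000000i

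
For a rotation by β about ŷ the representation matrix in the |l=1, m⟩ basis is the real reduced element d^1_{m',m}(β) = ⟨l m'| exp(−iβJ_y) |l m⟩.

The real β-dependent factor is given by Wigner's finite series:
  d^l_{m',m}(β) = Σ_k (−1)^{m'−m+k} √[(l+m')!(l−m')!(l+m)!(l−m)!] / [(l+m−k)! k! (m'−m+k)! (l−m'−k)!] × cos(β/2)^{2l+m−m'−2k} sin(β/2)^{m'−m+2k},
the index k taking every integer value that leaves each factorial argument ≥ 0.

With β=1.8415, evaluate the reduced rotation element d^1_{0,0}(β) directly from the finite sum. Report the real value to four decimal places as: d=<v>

d=-0.2674

d^1_{0,0}(β=1.8415) via Wigner's sum:
c=cos(1.8415/2)=0.605223, s=sin(1.8415/2)=0.796056; N=√[1·1·1·1]=1.000000
k∈{0,1} keeps every argument non-negative
  k=0: (−1)^0·1.0000/(1)·0.6052^2·0.7961^0 = +0.366295
  k=1: (−1)^1·1.0000/(1)·0.6052^0·0.7961^2 = -0.633705
d^1_{0,0}(1.8415) = +0.366295 -0.633705 = -0.267410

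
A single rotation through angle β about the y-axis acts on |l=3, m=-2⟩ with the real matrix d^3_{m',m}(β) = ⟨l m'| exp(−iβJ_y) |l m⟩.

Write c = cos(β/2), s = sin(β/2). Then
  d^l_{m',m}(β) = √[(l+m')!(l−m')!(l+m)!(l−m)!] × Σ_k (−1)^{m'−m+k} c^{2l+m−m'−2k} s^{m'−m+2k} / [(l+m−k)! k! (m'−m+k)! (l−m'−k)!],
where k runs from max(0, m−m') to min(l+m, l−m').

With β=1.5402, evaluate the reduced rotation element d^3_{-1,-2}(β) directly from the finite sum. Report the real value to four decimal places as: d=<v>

d^3_{-1,-2}(β=1.5402) via Wigner's sum:
With c≡cos(β/2)=0.717841 and s≡sin(β/2)=0.696207, N=[2·24·1·120]^{1/2}=75.894664
k∈{0,1} keeps every argument non-negative
  k=0: (−1)^1·75.8947/(24)·0.7178^5·0.6962^1 = -0.419643
  k=1: (−1)^2·75.8947/(12)·0.7178^3·0.6962^3 = +0.789460
d^3_{-1,-2}(1.5402) = -0.419643 +0.789460 = +0.369817

d=0.3698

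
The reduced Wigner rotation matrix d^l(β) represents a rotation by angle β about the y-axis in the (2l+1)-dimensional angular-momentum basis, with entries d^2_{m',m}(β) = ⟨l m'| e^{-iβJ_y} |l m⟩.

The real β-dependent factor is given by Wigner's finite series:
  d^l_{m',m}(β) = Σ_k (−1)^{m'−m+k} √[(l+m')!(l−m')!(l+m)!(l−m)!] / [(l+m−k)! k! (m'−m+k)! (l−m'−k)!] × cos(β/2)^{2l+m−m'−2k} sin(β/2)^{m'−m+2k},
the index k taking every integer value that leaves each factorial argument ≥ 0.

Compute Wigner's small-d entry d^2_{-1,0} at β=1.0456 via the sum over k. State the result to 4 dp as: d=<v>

d^2_{-1,0}(β=1.0456) via Wigner's sum:
c=cos(1.0456/2)=0.866425, s=sin(1.0456/2)=0.499308; N=√[1·6·2·2]=4.898979
k: max(0,(0)−(-1))=1 … min(2+(0),2−(-1))=2
  k=1: (−1)^0·4.8990/(2)·0.8664^3·0.4993^1 = +0.795493
  k=2: (−1)^1·4.8990/(2)·0.8664^1·0.4993^3 = -0.264187
d^2_{-1,0}(1.0456) = +0.795493 -0.264187 = +0.531306

d=0.5313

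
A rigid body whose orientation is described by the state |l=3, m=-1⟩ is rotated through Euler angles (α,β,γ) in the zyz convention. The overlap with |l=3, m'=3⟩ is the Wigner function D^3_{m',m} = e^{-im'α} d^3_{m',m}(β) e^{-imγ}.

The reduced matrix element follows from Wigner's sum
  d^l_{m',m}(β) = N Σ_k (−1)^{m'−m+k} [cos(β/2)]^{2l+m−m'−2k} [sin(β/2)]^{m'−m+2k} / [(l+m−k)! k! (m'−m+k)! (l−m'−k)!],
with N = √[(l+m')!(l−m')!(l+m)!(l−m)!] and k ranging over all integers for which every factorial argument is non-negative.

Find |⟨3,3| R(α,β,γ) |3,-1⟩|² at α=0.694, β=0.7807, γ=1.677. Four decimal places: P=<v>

P=0.0048

First d^3_{3,-1}(β=0.7807), then the phase factors e^{-i(3)α} and e^{-i(-1)γ}:
c=cos(0.7807/2)=0.924776, s=sin(0.7807/2)=0.380512; N=√[720·1·2·24]=185.903201
k∈{0} keeps every argument non-negative
  k=0: (−1)^4·185.9032/(48)·0.9248^2·0.3805^4 = +0.069437
d^3_{3,-1}(0.7807) = +0.069437
|D^3_{3,-1}|² = |d^3_{3,-1}(β)|² = (+0.069437)² = 0.004822 (the z-rotation phases have unit modulus)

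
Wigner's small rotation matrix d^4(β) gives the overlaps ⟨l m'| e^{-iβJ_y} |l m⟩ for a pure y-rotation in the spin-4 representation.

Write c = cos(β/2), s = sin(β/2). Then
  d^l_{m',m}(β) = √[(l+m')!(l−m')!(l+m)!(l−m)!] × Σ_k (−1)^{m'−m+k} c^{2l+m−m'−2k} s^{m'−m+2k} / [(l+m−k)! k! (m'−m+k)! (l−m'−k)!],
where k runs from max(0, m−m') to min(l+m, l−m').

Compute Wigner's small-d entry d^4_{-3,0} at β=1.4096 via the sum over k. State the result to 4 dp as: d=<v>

d=0.2283

d^4_{-3,0}(β=1.4096) via Wigner's sum:
c=cos(1.4096/2)=0.761741, s=sin(1.4096/2)=0.647881; N=√[1·5040·24·24]=1703.830978
Admissible k: 3..4 (factorial args all ≥0)
  k=3: (−1)^0·1703.8310/(144)·0.7617^5·0.6479^3 = +0.825254
  k=4: (−1)^1·1703.8310/(144)·0.7617^3·0.6479^5 = -0.596986
d^4_{-3,0}(1.4096) = +0.825254 -0.596986 = +0.228268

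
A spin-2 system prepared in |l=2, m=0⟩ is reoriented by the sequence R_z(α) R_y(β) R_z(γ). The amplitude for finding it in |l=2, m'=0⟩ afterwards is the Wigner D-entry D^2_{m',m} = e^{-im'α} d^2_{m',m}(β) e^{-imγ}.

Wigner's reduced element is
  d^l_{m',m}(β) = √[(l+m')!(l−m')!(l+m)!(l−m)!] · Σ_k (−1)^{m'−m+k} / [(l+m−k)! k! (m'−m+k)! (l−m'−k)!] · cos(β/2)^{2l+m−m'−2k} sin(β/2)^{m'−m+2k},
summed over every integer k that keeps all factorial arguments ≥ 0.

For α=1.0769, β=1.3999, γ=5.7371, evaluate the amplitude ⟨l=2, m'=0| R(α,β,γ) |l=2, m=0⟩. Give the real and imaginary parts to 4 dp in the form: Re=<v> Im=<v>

First d^2_{0,0}(β=1.3999), then the phase factors e^{-i(0)α} and e^{-i(0)γ}:
Half-angle: c=0.764874, s=0.644179. N=√(2·2·2·2)=4.000000
Admissible k: 0..2 (factorial args all ≥0)
  k=0: (−1)^0·4.0000/(4)·0.7649^4·0.6442^0 = +0.342263
  k=1: (−1)^1·4.0000/(1)·0.7649^2·0.6442^2 = -0.971078
  k=2: (−1)^2·4.0000/(4)·0.7649^0·0.6442^4 = +0.172198
d^2_{0,0}(1.3999) = +0.342263 -0.971078 +0.172198 = -0.456616
Phases: e^{-i·(0)·1.0769}=+1.000000+0.000000i, e^{-i·(0)·5.7371}=+1.000000+0.000000i ⇒ D=-0.456616+0.000000i

Re=-0.4566 Im=0.0000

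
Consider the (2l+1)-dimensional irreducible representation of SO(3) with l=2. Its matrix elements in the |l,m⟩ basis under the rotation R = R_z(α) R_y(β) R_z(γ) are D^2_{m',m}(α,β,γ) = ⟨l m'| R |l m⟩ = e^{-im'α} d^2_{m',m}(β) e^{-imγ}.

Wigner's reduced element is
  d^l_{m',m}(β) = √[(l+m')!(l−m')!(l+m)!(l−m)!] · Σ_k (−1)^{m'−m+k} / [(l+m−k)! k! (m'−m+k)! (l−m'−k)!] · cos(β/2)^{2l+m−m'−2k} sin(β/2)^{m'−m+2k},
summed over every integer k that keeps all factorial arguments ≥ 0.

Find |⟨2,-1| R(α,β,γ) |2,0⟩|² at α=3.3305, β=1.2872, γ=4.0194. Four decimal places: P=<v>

P=0.1082

First d^2_{-1,0}(β=1.2872), then the phase factors e^{-i(-1)α} and e^{-i(0)γ}:
c=cos(1.2872/2)=0.799941, s=sin(1.2872/2)=0.600079; N=√[1·6·2·2]=4.898979
k: max(0,(0)−(-1))=1 … min(2+(0),2−(-1))=2
  k=1: (−1)^0·4.8990/(2)·0.7999^3·0.6001^1 = +0.752415
  k=2: (−1)^1·4.8990/(2)·0.7999^1·0.6001^3 = -0.423408
d^2_{-1,0}(1.2872) = +0.752415 -0.423408 = +0.329007
|D^2_{-1,0}|² = |d^2_{-1,0}(β)|² = (+0.329007)² = 0.108246 (the z-rotation phases have unit modulus)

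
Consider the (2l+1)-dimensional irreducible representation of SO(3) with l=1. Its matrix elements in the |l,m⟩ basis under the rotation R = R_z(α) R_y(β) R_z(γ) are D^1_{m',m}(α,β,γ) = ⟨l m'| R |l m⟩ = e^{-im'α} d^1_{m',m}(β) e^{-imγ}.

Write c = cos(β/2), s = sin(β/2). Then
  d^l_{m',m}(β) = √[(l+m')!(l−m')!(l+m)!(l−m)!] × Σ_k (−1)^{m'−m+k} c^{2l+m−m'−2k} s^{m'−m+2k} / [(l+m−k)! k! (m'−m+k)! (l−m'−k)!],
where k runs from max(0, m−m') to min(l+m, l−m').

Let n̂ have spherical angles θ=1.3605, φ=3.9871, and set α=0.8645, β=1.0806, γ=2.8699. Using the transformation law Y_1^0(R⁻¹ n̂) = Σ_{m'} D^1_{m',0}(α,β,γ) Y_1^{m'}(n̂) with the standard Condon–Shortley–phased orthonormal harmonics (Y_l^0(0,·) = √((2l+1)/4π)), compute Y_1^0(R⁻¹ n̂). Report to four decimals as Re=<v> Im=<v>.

Need the full column D^1_{m',0} for m'=−1..1 at α=0.8645, β=1.0806, γ=2.8699.
cos(β/2)=0.857554, sin(β/2)=0.514393
d^1_{-1,0}: single k=1 term ⇒ +0.623838;  D = +0.404884+0.474598i
d^1_{0,0}: k∈[0..1] ⇒ +0.735400 -0.264600 = +0.470799;  D = +0.470799+0.000000i
d^1_{1,0}: single k=0 term ⇒ -0.623838;  D = -0.404884+0.474598i
Y_1^{m'}(θ=1.3605,φ=3.9871) and Σ D·Y over m':
  (+0.4049+0.4746i)·(-0.2241+0.2528i)  (+0.4708+0.0000i)·(+0.1020+0.0000i)  (-0.4049+0.4746i)·(+0.2241+0.2528i)
Y_1^0(R⁻¹ n̂) = -0.373473+0.000000i

Re=-0.3735 Im=0.0000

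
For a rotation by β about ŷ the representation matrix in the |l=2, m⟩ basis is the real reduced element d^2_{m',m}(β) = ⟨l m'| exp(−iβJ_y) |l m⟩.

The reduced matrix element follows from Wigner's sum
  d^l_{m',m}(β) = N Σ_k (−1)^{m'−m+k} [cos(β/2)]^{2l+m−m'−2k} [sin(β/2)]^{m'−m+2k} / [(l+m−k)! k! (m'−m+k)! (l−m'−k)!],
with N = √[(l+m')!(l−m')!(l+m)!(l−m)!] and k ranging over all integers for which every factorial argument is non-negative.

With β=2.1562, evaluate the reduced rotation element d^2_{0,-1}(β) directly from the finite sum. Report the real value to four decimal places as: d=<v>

d=0.5640

d^2_{0,-1}(β=2.1562) via Wigner's sum:
Half-angle: c=0.473003, s=0.881061. N=√(2·2·1·6)=4.898979
Admissible k: 0..1 (factorial args all ≥0)
  k=0: (−1)^1·4.8990/(2)·0.4730^3·0.8811^1 = -0.228388
  k=1: (−1)^2·4.8990/(2)·0.4730^1·0.8811^3 = +0.792423
d^2_{0,-1}(2.1562) = -0.228388 +0.792423 = +0.564035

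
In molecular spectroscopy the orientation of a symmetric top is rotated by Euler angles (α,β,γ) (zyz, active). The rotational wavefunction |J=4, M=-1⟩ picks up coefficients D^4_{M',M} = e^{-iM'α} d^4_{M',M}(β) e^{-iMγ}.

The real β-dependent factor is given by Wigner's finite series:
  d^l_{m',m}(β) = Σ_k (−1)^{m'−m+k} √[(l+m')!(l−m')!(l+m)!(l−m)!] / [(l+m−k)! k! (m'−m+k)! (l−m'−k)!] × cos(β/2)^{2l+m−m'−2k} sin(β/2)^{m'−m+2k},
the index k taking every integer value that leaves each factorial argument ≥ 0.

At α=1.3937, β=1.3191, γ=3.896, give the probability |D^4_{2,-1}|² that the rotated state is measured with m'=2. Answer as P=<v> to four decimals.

P=0.0429

Split into d^4_{2,-1}(β=1.3191) × two z-phases.
With c≡cos(β/2)=0.790268 and s≡sin(β/2)=0.612761, N=[720·2·6·120]^{1/2}=1018.233765
Admissible k: 0..2 (factorial args all ≥0)
  k=0: (−1)^3·1018.2338/(72)·0.7903^5·0.6128^3 = -1.002908
  k=1: (−1)^4·1018.2338/(48)·0.7903^3·0.6128^5 = +0.904453
  k=2: (−1)^5·1018.2338/(240)·0.7903^1·0.6128^7 = -0.108755
d^4_{2,-1}(1.3191) = -1.002908 +0.904453 -0.108755 = -0.207210
|D^4_{2,-1}|² = |d^4_{2,-1}(β)|² = (-0.207210)² = 0.042936 (the z-rotation phases have unit modulus)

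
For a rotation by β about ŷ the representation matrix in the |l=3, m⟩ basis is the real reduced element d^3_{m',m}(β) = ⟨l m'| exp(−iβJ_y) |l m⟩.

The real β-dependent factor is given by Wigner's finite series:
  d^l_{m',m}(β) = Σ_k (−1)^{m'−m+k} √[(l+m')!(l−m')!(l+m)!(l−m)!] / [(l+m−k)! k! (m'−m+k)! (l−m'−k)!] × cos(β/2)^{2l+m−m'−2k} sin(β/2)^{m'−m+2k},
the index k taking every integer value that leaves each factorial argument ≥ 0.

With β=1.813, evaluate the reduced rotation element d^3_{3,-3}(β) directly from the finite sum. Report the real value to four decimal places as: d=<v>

d^3_{3,-3}(β=1.813) via Wigner's sum:
Half-angle: c=0.616505, s=0.787351. N=√(720·1·1·720)=720.000000
Admissible k: 0..0 (factorial args all ≥0)
  k=0: (−1)^6·720.0000/(720)·0.6165^0·0.7874^6 = +0.238237
d^3_{3,-3}(1.813) = +0.238237

d=0.2382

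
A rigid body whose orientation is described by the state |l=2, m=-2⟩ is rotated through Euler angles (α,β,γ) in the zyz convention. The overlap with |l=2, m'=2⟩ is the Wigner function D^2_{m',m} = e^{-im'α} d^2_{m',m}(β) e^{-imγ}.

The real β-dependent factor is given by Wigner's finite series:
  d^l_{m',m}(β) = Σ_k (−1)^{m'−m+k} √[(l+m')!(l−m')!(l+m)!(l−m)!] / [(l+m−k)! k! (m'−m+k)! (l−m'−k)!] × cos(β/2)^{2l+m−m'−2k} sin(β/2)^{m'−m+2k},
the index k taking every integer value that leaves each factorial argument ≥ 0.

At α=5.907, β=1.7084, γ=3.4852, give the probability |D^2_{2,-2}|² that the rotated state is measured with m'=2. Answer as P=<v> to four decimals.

D^2_{2,-2}(5.907,1.7084,3.4852) = e^{-i·2·5.907}·d^2_{2,-2}(1.7084)·e^{-i·-2·3.4852}. Compute d first:
c=cos(1.7084/2)=0.656822, s=sin(1.7084/2)=0.754046; N=√[24·1·1·24]=24.000000
Admissible k: 0..0 (factorial args all ≥0)
  k=0: (−1)^4·24.0000/(24)·0.6568^0·0.7540^4 = +0.323289
d^2_{2,-2}(1.7084) = +0.323289
|D^2_{2,-2}|² = |d^2_{2,-2}(β)|² = (+0.323289)² = 0.104516 (the z-rotation phases have unit modulus)

P=0.1045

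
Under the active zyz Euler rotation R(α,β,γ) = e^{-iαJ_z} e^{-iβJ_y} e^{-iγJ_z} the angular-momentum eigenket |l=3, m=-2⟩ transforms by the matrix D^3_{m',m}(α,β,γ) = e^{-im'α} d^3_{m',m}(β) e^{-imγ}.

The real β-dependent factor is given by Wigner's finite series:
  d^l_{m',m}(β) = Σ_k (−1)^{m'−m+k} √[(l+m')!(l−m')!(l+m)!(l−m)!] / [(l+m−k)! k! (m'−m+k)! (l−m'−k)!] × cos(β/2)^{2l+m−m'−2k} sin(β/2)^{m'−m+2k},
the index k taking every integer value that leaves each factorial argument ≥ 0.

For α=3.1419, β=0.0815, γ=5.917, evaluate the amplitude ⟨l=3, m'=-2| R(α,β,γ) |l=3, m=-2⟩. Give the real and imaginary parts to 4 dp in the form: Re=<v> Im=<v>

Re=0.7342 Im=-0.6593

Split into d^3_{-2,-2}(β=0.0815) × two z-phases.
c=cos(0.0815/2)=0.999170, s=sin(0.0815/2)=0.040739; N=√[1·120·1·120]=120.000000
k∈{0,1} keeps every argument non-negative
  k=0: (−1)^0·120.0000/(120)·0.9992^6·0.0407^0 = +0.995029
  k=1: (−1)^1·120.0000/(24)·0.9992^4·0.0407^2 = -0.008271
d^3_{-2,-2}(0.0815) = +0.995029 -0.008271 = +0.986759
Phases: e^{-i·(-2)·3.1419}=+1.000000+0.000615i, e^{-i·(-2)·5.917}=+0.743591-0.668634i ⇒ D=+0.734151-0.659329i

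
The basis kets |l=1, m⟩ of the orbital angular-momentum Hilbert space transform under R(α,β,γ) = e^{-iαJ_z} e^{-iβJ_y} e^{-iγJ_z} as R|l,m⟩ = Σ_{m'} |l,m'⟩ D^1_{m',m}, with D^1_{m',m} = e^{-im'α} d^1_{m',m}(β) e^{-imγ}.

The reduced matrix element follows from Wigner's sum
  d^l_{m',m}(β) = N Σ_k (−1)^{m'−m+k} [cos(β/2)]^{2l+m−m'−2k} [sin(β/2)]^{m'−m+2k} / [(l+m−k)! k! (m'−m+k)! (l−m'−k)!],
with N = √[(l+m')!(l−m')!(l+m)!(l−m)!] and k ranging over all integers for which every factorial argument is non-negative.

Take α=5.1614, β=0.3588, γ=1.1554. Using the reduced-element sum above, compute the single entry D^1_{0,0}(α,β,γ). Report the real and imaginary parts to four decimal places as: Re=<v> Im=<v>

Re=0.9363 Im=0.0000

First d^1_{0,0}(β=0.3588), then the phase factors e^{-i(0)α} and e^{-i(0)γ}:
Half-angle: c=0.983951, s=0.178439. N=√(1·1·1·1)=1.000000
The bounds max(0,m−m')=0 and min(l+m,l−m')=1 give 2 terms
  k=0: (−1)^0·1.0000/(1)·0.9840^2·0.1784^0 = +0.968159
  k=1: (−1)^1·1.0000/(1)·0.9840^0·0.1784^2 = -0.031841
d^1_{0,0}(0.3588) = +0.968159 -0.031841 = +0.936319
D = (+1.000000+0.000000i)·(+0.936319)·(+1.000000+0.000000i) = +0.936319+0.000000i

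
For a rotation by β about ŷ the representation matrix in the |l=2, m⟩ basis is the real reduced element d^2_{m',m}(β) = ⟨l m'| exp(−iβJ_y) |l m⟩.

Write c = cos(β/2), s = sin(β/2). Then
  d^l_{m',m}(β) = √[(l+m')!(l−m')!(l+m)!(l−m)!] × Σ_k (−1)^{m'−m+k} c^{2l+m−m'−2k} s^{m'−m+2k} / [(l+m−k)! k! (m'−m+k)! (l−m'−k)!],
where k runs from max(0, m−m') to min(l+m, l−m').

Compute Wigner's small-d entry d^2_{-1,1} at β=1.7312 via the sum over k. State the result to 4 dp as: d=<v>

d^2_{-1,1}(β=1.7312) via Wigner's sum:
c=cos(1.7312/2)=0.648183, s=sin(1.7312/2)=0.761484; N=√[1·6·6·1]=6.000000
k∈{2,3} keeps every argument non-negative
  k=2: (−1)^0·6.0000/(2)·0.6482^2·0.7615^2 = +0.730868
  k=3: (−1)^1·6.0000/(6)·0.6482^0·0.7615^4 = -0.336236
d^2_{-1,1}(1.7312) = +0.730868 -0.336236 = +0.394632

d=0.3946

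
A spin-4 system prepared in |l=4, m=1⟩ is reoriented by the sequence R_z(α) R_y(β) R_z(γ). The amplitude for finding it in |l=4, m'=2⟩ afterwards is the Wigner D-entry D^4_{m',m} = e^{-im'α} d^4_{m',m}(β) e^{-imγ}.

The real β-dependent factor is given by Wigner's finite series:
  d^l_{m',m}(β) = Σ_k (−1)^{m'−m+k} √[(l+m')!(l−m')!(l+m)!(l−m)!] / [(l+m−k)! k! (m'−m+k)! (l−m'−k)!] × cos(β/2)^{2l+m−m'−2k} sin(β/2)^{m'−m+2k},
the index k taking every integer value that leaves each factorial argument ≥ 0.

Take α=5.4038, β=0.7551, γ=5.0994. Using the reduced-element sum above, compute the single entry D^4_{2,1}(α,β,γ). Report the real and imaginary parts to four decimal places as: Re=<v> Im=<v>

D^4_{2,1}(5.4038,0.7551,5.0994) = e^{-i·2·5.4038}·d^4_{2,1}(0.7551)·e^{-i·1·5.0994}. Compute d first:
Half-angle: c=0.929571, s=0.368644. N=√(720·2·120·6)=1018.233765
The bounds max(0,m−m')=0 and min(l+m,l−m')=2 give 3 terms
  k=0: (−1)^1·1018.2338/(240)·0.9296^7·0.3686^1 = -0.938038
  k=1: (−1)^2·1018.2338/(48)·0.9296^5·0.3686^3 = +0.737633
  k=2: (−1)^3·1018.2338/(72)·0.9296^3·0.3686^5 = -0.077339
d^4_{2,1}(0.7551) = -0.938038 +0.737633 -0.077339 = -0.277744
Phases: e^{-i·(2)·5.4038}=-0.186869+0.982385i, e^{-i·(1)·5.0994}=+0.377422+0.926041i ⇒ D=+0.272261-0.054917i

Re=0.2723 Im=-0.0549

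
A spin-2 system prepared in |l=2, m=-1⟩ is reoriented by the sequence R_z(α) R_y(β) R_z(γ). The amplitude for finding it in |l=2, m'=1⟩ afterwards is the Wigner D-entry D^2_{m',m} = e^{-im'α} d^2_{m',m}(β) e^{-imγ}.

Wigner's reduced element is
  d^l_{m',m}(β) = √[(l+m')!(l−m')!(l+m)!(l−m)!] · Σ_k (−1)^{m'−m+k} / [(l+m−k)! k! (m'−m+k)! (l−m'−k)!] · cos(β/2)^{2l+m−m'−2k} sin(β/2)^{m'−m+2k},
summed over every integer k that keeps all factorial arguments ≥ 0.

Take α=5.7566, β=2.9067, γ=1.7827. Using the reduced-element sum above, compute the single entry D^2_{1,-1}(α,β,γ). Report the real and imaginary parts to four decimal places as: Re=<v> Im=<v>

Split into d^2_{1,-1}(β=2.9067) × two z-phases.
Half-angle: c=0.117177, s=0.993111. N=√(6·1·1·6)=6.000000
Admissible k: 0..1 (factorial args all ≥0)
  k=0: (−1)^2·6.0000/(2)·0.1172^2·0.9931^2 = +0.040625
  k=1: (−1)^3·6.0000/(6)·0.1172^0·0.9931^4 = -0.972728
d^2_{1,-1}(2.9067) = +0.040625 -0.972728 = -0.932102
Attach z-rotation phases: D = e^{-i(1)(5.7566)}·(-0.932102)·e^{-i(-1)(1.7827)} = +0.627465-0.689277i

Re=0.6275 Im=-0.6893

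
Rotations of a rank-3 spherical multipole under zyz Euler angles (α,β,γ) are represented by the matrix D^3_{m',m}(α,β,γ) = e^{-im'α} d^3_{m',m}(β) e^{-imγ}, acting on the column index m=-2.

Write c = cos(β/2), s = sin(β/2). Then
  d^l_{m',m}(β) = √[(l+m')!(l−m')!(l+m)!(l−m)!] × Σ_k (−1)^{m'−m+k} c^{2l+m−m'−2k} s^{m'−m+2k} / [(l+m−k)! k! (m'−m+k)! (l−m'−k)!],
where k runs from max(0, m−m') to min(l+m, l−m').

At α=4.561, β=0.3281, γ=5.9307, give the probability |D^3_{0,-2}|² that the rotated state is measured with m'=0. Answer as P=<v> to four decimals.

First d^3_{0,-2}(β=0.3281), then the phase factors e^{-i(0)α} and e^{-i(-2)γ}:
c=cos(0.3281/2)=0.986574, s=sin(0.3281/2)=0.163315; N=√[6·6·1·120]=65.726707
k∈{0,1} keeps every argument non-negative
  k=0: (−1)^2·65.7267/(12)·0.9866^4·0.1633^2 = +0.138399
  k=1: (−1)^3·65.7267/(12)·0.9866^2·0.1633^4 = -0.003793
d^3_{0,-2}(0.3281) = +0.138399 -0.003793 = +0.134606
|D^3_{0,-2}|² = |d^3_{0,-2}(β)|² = (+0.134606)² = 0.018119 (the z-rotation phases have unit modulus)

P=0.0181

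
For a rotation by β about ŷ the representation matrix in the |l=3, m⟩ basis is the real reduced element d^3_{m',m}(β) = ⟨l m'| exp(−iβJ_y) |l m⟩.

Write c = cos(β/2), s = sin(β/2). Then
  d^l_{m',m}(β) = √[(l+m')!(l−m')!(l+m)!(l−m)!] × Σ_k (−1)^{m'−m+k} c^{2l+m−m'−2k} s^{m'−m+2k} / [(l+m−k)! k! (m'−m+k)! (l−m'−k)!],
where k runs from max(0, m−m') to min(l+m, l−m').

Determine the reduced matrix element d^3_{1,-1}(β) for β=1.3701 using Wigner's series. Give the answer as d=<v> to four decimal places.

d^3_{1,-1}(β=1.3701) via Wigner's sum:
Half-angle: c=0.774387, s=0.632712. N=√(24·2·2·24)=48.000000
k∈{0,1,2} keeps every argument non-negative
  k=0: (−1)^2·48.0000/(8)·0.7744^4·0.6327^2 = +0.863766
  k=1: (−1)^3·48.0000/(6)·0.7744^2·0.6327^4 = -0.768830
  k=2: (−1)^4·48.0000/(48)·0.7744^0·0.6327^6 = +0.064156
d^3_{1,-1}(1.3701) = +0.863766 -0.768830 +0.064156 = +0.159092

d=0.1591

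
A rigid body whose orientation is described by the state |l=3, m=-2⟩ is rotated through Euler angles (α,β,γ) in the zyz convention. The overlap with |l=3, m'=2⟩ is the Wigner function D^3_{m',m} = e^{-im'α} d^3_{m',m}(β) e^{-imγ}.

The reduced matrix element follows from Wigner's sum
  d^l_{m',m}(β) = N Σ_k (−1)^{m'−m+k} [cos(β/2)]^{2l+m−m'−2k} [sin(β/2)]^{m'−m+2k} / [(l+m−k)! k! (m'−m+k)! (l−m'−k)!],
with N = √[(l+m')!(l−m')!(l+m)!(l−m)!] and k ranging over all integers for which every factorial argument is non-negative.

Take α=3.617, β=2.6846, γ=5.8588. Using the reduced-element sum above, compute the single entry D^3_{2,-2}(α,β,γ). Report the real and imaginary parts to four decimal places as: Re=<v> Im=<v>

Split into d^3_{2,-2}(β=2.6846) × two z-phases.
Half-angle: c=0.226513, s=0.974008. N=√(120·1·1·120)=120.000000
k∈{0,1} keeps every argument non-negative
  k=0: (−1)^4·120.0000/(24)·0.2265^2·0.9740^4 = +0.230891
  k=1: (−1)^5·120.0000/(120)·0.2265^0·0.9740^6 = -0.853838
d^3_{2,-2}(2.6846) = +0.230891 -0.853838 = -0.622947
Phases: e^{-i·(2)·3.617}=+0.581020-0.813889i, e^{-i·(-2)·5.8588}=+0.660906-0.750468i ⇒ D=+0.141283+0.606714i

Re=0.1413 Im=0.6067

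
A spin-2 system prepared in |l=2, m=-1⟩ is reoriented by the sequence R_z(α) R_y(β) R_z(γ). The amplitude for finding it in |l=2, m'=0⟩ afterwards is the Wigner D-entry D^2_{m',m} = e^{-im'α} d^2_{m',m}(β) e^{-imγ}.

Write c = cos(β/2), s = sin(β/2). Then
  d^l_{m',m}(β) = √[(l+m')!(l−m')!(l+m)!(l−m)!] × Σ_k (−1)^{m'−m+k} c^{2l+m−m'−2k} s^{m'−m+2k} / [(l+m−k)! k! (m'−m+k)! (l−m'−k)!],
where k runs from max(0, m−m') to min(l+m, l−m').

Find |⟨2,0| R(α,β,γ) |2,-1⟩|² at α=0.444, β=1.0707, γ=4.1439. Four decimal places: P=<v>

D^2_{0,-1}(0.444,1.0707,4.1439) = e^{-i·0·0.444}·d^2_{0,-1}(1.0707)·e^{-i·-1·4.1439}. Compute d first:
With c≡cos(β/2)=0.860090 and s≡sin(β/2)=0.510142, N=[2·2·1·6]^{1/2}=4.898979
Admissible k: 0..1 (factorial args all ≥0)
  k=0: (−1)^1·4.8990/(2)·0.8601^3·0.5101^1 = -0.795058
  k=1: (−1)^2·4.8990/(2)·0.8601^1·0.5101^3 = +0.279700
d^2_{0,-1}(1.0707) = -0.795058 +0.279700 = -0.515357
|D^2_{0,-1}|² = |d^2_{0,-1}(β)|² = (-0.515357)² = 0.265593 (the z-rotation phases have unit modulus)

P=0.2656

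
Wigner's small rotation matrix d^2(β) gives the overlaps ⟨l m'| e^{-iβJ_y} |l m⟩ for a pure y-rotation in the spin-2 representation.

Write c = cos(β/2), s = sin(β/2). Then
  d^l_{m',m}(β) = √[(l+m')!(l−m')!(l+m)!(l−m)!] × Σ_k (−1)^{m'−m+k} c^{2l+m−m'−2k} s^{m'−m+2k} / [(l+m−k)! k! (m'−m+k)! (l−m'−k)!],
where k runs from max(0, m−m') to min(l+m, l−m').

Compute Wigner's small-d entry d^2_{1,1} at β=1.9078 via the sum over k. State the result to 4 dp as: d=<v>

d^2_{1,1}(β=1.9078) via Wigner's sum:
c=cos(1.9078/2)=0.578506, s=sin(1.9078/2)=0.815678; N=√[6·1·6·1]=6.000000
k: max(0,(1)−(1))=0 … min(2+(1),2−(1))=1
  k=0: (−1)^0·6.0000/(6)·0.5785^4·0.8157^0 = +0.112004
  k=1: (−1)^1·6.0000/(2)·0.5785^2·0.8157^2 = -0.667998
d^2_{1,1}(1.9078) = +0.112004 -0.667998 = -0.555994

d=-0.5560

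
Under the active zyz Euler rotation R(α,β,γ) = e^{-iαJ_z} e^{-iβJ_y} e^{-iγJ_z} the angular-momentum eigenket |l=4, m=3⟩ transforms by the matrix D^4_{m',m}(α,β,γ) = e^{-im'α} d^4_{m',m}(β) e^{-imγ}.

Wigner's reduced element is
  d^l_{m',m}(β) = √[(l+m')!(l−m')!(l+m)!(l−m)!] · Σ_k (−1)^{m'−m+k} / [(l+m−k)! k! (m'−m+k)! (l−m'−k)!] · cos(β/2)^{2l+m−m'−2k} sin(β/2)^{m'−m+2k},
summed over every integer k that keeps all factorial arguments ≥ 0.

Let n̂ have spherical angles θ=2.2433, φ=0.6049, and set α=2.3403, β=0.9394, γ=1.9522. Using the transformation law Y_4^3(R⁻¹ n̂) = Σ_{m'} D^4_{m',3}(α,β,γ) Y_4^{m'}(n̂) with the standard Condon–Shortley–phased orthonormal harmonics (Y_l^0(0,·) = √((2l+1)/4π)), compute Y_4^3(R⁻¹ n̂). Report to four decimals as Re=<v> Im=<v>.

Need the full column D^4_{m',3} for m'=−4..4 at α=2.3403, β=0.9394, γ=1.9522.
cos(β/2)=0.891704, sin(β/2)=0.452619
d^4_{-4,3}: single k=7 term ⇒ +0.009815;  D = -0.009175-0.003485i
d^4_{-3,3}: k∈[6..7] ⇒ +0.047856 -0.001761 = +0.046094;  D = +0.018225+0.042338i
d^4_{-2,3}: k∈[5..6] ⇒ +0.151186 -0.012984 = +0.138201;  D = +0.053155-0.127570i
d^4_{-1,3}: k∈[4..5] ⇒ +0.351020 -0.054263 = +0.296757;  D = -0.276166+0.108613i
d^4_{0,3}: k∈[3..4] ⇒ +0.618537 -0.159364 = +0.459173;  D = +0.418024+0.189990i
d^4_{1,3}: k∈[2..3] ⇒ +0.817448 -0.351020 = +0.466427;  D = -0.156830-0.439271i
d^4_{2,3}: k∈[1..2] ⇒ +0.759175 -0.586796 = +0.172380;  D = -0.076276+0.154585i
d^4_{3,3}: k∈[0..1] ⇒ +0.399729 -0.720921 = -0.321192;  D = -0.305771+0.098328i
d^4_{4,3}: single k=0 term ⇒ -0.573882;  D = +0.506311+0.270167i
Y_4^{m'}(θ=2.2433,φ=0.6049) and Σ D·Y over m':
  (-0.0092-0.0035i)·(-0.1244-0.1095i)  (+0.0182+0.0423i)·(+0.0901+0.3622i)  (+0.0532-0.1276i)·(+0.1241-0.3287i)  (-0.2762+0.1086i)·(+0.0538-0.0372i)  (+0.4180+0.1900i)·(-0.3566+0.0000i)  (-0.1568-0.4393i)·(-0.0538-0.0372i)  (-0.0763+0.1546i)·(+0.1241+0.3287i)  (-0.3058+0.0983i)·(-0.0901+0.3622i)  (+0.5063+0.2702i)·(-0.1244+0.1095i)
Y_4^3(R⁻¹ n̂) = -0.376947-0.147298i

Re=-0.3769 Im=-0.1473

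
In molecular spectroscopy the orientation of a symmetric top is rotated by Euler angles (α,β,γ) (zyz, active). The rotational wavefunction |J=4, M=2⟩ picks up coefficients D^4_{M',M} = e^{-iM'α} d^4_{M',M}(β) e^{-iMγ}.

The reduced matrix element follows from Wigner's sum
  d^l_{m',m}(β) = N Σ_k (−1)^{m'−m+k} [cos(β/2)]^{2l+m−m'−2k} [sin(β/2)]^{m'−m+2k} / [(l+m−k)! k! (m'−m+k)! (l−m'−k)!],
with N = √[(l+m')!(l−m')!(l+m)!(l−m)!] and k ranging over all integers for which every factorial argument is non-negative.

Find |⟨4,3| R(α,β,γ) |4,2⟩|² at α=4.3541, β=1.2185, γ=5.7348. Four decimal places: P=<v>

P=0.0606

Split into d^4_{3,2}(β=1.2185) × two z-phases.
c=cos(1.2185/2)=0.820077, s=sin(1.2185/2)=0.572253; N=√[5040·1·720·2]=2693.993318
Admissible k: 0..1 (factorial args all ≥0)
  k=0: (−1)^1·2693.9933/(720)·0.8201^7·0.5723^1 = -0.534116
  k=1: (−1)^2·2693.9933/(240)·0.8201^5·0.5723^3 = +0.780230
d^4_{3,2}(1.2185) = -0.534116 +0.780230 = +0.246114
|D^4_{3,2}|² = |d^4_{3,2}(β)|² = (+0.246114)² = 0.060572 (the z-rotation phases have unit modulus)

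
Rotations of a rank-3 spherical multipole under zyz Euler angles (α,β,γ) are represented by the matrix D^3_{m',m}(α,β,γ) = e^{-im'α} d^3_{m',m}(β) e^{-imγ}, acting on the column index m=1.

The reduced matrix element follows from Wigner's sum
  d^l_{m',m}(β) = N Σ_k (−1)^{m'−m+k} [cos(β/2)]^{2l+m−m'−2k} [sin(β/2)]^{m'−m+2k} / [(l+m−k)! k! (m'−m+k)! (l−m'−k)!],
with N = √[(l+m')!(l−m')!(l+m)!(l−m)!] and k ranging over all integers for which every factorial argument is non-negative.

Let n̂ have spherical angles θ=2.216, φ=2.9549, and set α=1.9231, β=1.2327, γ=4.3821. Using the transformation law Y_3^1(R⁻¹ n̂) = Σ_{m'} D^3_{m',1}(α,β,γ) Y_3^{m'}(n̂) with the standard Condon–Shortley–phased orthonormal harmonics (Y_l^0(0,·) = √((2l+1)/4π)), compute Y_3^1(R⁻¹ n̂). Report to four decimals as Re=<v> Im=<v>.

Need the full column D^3_{m',1} for m'=−3..3 at α=1.9231, β=1.2327, γ=4.3821.
cos(β/2)=0.815994, sin(β/2)=0.578061
d^3_{-3,1}: single k=4 term ⇒ +0.287947;  D = +0.052570+0.283108i
d^3_{-2,1}: k∈[3..4] ⇒ +0.663760 -0.166554 = +0.497206;  D = +0.427502-0.253881i
d^3_{-1,1}: k∈[2..4] ⇒ +0.888885 -0.594781 +0.037311 = +0.331415;  D = -0.257158-0.209059i
d^3_{0,1}: k∈[1..3] ⇒ +0.724433 -1.090668 +0.182450 = -0.183785;  D = +0.059604-0.173851i
d^3_{1,1}: k∈[0..2] ⇒ +0.295203 -1.185180 +0.446086 = -0.443891;  D = -0.443783+0.009771i
d^3_{2,1}: k∈[0..1] ⇒ -0.661314 +0.663760 = +0.002446;  D = -0.000894-0.002276i
d^3_{3,1}: single k=0 term ⇒ +0.573773;  D = -0.428851+0.381185i
Y_3^{m'}(θ=2.216,φ=2.9549) and Σ D·Y over m':
  (+0.0526+0.2831i)·(-0.1803-0.1131i)  (+0.4275-0.2539i)·(-0.3653-0.1431i)  (-0.2572-0.2091i)·(-0.2051-0.0387i)  (+0.0596-0.1739i)·(+0.2675+0.0000i)  (-0.4438+0.0098i)·(+0.2051-0.0387i)  (-0.0009-0.0023i)·(-0.3653+0.1431i)  (-0.4289+0.3812i)·(+0.1803-0.1131i)
Y_3^1(R⁻¹ n̂) = -0.233586+0.118010i

Re=-0.2336 Im=0.1180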